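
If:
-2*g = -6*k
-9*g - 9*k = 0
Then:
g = 0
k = 0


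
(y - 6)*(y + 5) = y^2 - y - 30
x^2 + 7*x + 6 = (x + 1)*(x + 6)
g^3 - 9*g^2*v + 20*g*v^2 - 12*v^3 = (g - 6*v)*(g - 2*v)*(g - v)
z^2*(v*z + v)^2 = v^2*z^4 + 2*v^2*z^3 + v^2*z^2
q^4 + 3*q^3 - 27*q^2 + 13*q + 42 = (q - 3)*(q - 2)*(q + 1)*(q + 7)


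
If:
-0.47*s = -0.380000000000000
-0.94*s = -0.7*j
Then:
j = 1.09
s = 0.81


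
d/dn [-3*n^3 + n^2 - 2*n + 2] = -9*n^2 + 2*n - 2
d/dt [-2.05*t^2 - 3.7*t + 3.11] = -4.1*t - 3.7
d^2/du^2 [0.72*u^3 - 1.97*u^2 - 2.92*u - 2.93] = 4.32*u - 3.94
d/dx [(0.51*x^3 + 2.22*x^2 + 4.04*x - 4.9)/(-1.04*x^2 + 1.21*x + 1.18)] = (-0.5304*x^4 + 1.2342*x^3 + 8.6932*x^2 - 4.9528*x + 10.6962)/(1.0816*x^4 - 2.5168*x^3 - 0.9903*x^2 + 2.8556*x + 1.3924)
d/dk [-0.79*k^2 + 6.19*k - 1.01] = 6.19 - 1.58*k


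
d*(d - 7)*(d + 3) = d^3 - 4*d^2 - 21*d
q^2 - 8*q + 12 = (q - 6)*(q - 2)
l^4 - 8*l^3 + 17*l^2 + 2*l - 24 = (l - 4)*(l - 3)*(l - 2)*(l + 1)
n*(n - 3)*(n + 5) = n^3 + 2*n^2 - 15*n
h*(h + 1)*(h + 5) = h^3 + 6*h^2 + 5*h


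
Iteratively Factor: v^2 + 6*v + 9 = (v + 3)*(v + 3)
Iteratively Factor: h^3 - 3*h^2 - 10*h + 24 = (h + 3)*(h^2 - 6*h + 8) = (h - 4)*(h + 3)*(h - 2)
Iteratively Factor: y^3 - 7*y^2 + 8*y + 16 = (y - 4)*(y^2 - 3*y - 4) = (y - 4)^2*(y + 1)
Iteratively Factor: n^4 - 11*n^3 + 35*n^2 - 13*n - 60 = (n - 4)*(n^3 - 7*n^2 + 7*n + 15) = (n - 4)*(n + 1)*(n^2 - 8*n + 15) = (n - 5)*(n - 4)*(n + 1)*(n - 3)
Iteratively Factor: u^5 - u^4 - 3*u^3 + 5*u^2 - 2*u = (u - 1)*(u^4 - 3*u^2 + 2*u) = (u - 1)^2*(u^3 + u^2 - 2*u) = (u - 1)^3*(u^2 + 2*u) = u*(u - 1)^3*(u + 2)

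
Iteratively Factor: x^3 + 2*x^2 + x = (x)*(x^2 + 2*x + 1) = x*(x + 1)*(x + 1)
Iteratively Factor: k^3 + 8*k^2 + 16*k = (k + 4)*(k^2 + 4*k) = k*(k + 4)*(k + 4)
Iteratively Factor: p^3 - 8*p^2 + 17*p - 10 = (p - 5)*(p^2 - 3*p + 2) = (p - 5)*(p - 2)*(p - 1)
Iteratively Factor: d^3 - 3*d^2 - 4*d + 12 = (d + 2)*(d^2 - 5*d + 6) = (d - 3)*(d + 2)*(d - 2)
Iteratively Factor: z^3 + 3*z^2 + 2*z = (z + 2)*(z^2 + z) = (z + 1)*(z + 2)*(z)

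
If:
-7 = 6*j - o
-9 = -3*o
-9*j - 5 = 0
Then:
No Solution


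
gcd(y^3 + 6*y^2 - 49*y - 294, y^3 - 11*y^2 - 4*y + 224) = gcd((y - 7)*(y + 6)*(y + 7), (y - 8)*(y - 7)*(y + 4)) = y - 7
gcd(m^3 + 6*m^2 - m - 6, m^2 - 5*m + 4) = m - 1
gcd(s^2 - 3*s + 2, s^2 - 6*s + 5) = s - 1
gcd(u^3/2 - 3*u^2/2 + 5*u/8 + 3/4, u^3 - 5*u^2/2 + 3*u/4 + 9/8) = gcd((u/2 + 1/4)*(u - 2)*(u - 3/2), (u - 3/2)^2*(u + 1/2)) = u^2 - u - 3/4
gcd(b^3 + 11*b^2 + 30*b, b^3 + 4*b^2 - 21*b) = b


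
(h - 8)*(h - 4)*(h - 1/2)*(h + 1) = h^4 - 23*h^3/2 + 51*h^2/2 + 22*h - 16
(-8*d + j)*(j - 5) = -8*d*j + 40*d + j^2 - 5*j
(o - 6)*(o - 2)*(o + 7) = o^3 - o^2 - 44*o + 84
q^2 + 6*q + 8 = (q + 2)*(q + 4)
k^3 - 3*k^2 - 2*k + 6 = (k - 3)*(k - sqrt(2))*(k + sqrt(2))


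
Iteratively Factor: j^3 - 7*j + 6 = (j + 3)*(j^2 - 3*j + 2) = (j - 1)*(j + 3)*(j - 2)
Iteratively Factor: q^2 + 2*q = (q)*(q + 2)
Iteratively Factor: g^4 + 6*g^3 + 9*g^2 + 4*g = (g + 1)*(g^3 + 5*g^2 + 4*g) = (g + 1)*(g + 4)*(g^2 + g) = g*(g + 1)*(g + 4)*(g + 1)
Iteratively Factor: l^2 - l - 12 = (l + 3)*(l - 4)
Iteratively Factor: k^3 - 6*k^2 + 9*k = (k - 3)*(k^2 - 3*k) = k*(k - 3)*(k - 3)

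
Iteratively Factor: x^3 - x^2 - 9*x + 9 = (x - 3)*(x^2 + 2*x - 3) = (x - 3)*(x + 3)*(x - 1)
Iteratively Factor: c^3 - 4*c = (c)*(c^2 - 4) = c*(c + 2)*(c - 2)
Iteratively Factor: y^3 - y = (y + 1)*(y^2 - y) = (y - 1)*(y + 1)*(y)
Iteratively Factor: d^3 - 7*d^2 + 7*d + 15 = (d + 1)*(d^2 - 8*d + 15) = (d - 5)*(d + 1)*(d - 3)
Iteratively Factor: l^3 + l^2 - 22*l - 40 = (l + 2)*(l^2 - l - 20) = (l + 2)*(l + 4)*(l - 5)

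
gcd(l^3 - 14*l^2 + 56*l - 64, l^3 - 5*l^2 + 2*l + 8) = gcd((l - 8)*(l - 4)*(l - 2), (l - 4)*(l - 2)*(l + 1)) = l^2 - 6*l + 8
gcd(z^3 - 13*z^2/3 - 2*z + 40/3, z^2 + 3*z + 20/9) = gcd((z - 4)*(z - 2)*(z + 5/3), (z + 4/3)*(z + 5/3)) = z + 5/3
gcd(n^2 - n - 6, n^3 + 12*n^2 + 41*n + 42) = n + 2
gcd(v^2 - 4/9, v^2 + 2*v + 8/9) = v + 2/3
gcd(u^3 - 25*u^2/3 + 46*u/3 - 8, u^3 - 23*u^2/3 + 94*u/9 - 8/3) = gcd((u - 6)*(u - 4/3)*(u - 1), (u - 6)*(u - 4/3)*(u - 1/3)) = u^2 - 22*u/3 + 8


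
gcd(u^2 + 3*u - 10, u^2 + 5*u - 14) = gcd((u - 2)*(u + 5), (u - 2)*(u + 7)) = u - 2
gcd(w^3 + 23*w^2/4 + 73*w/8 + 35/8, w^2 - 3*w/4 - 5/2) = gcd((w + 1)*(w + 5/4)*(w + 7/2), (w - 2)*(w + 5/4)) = w + 5/4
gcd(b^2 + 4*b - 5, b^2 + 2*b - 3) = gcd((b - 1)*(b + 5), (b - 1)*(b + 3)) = b - 1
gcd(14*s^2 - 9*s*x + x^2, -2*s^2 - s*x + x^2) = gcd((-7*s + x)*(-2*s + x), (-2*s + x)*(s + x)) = -2*s + x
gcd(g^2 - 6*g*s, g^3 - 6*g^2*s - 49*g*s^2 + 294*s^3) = -g + 6*s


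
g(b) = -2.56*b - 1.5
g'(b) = -2.56000000000000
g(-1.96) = 3.52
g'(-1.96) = -2.56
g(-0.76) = 0.45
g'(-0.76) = -2.56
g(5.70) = -16.09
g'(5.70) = -2.56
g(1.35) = -4.96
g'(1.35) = -2.56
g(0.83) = -3.62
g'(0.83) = -2.56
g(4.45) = -12.89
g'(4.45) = -2.56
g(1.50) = -5.34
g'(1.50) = -2.56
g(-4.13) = 9.07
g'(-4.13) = -2.56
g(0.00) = -1.50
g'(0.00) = -2.56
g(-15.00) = 36.90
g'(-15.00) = -2.56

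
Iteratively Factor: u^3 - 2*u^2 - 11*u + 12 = (u + 3)*(u^2 - 5*u + 4) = (u - 1)*(u + 3)*(u - 4)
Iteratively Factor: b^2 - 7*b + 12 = (b - 3)*(b - 4)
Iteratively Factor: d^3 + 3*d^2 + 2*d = (d + 1)*(d^2 + 2*d) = (d + 1)*(d + 2)*(d)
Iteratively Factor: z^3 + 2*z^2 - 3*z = (z)*(z^2 + 2*z - 3) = z*(z - 1)*(z + 3)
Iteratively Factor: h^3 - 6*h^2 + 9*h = (h - 3)*(h^2 - 3*h) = (h - 3)^2*(h)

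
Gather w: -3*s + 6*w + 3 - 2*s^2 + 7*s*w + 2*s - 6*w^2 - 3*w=-2*s^2 - s - 6*w^2 + w*(7*s + 3) + 3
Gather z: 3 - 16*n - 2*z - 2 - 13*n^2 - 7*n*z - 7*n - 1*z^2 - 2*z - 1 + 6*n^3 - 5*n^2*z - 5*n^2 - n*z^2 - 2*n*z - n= 6*n^3 - 18*n^2 - 24*n + z^2*(-n - 1) + z*(-5*n^2 - 9*n - 4)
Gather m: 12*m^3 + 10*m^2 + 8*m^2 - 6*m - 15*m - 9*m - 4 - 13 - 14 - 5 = 12*m^3 + 18*m^2 - 30*m - 36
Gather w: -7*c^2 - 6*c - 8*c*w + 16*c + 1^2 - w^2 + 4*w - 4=-7*c^2 + 10*c - w^2 + w*(4 - 8*c) - 3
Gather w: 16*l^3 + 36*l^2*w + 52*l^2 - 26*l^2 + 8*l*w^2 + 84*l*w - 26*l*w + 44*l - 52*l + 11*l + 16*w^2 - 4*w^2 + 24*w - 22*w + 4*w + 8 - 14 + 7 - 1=16*l^3 + 26*l^2 + 3*l + w^2*(8*l + 12) + w*(36*l^2 + 58*l + 6)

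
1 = 1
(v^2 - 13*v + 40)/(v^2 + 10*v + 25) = (v^2 - 13*v + 40)/(v^2 + 10*v + 25)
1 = 1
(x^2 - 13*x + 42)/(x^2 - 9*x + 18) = (x - 7)/(x - 3)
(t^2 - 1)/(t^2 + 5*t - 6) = (t + 1)/(t + 6)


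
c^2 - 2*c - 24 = (c - 6)*(c + 4)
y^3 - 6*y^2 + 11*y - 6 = (y - 3)*(y - 2)*(y - 1)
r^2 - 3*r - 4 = (r - 4)*(r + 1)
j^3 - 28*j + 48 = (j - 4)*(j - 2)*(j + 6)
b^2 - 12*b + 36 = (b - 6)^2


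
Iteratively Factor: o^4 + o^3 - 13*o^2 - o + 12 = (o + 4)*(o^3 - 3*o^2 - o + 3) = (o - 1)*(o + 4)*(o^2 - 2*o - 3) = (o - 1)*(o + 1)*(o + 4)*(o - 3)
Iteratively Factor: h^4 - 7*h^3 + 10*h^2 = (h)*(h^3 - 7*h^2 + 10*h) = h^2*(h^2 - 7*h + 10) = h^2*(h - 2)*(h - 5)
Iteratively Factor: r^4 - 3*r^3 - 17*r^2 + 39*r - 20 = (r - 1)*(r^3 - 2*r^2 - 19*r + 20) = (r - 1)^2*(r^2 - r - 20) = (r - 1)^2*(r + 4)*(r - 5)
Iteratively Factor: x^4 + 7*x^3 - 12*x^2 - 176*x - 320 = (x + 4)*(x^3 + 3*x^2 - 24*x - 80) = (x - 5)*(x + 4)*(x^2 + 8*x + 16) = (x - 5)*(x + 4)^2*(x + 4)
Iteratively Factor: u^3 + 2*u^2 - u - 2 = (u + 2)*(u^2 - 1) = (u + 1)*(u + 2)*(u - 1)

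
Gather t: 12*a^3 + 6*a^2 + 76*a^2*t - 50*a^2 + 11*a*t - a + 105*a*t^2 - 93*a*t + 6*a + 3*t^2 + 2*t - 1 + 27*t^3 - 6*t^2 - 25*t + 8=12*a^3 - 44*a^2 + 5*a + 27*t^3 + t^2*(105*a - 3) + t*(76*a^2 - 82*a - 23) + 7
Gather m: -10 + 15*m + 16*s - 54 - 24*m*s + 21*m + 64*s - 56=m*(36 - 24*s) + 80*s - 120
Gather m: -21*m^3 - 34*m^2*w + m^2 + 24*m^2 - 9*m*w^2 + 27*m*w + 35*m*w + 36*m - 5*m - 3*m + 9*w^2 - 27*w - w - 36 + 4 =-21*m^3 + m^2*(25 - 34*w) + m*(-9*w^2 + 62*w + 28) + 9*w^2 - 28*w - 32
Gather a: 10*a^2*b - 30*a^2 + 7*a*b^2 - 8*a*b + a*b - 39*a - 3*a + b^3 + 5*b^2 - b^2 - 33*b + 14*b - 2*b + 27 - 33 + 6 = a^2*(10*b - 30) + a*(7*b^2 - 7*b - 42) + b^3 + 4*b^2 - 21*b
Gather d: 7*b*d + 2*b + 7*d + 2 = 2*b + d*(7*b + 7) + 2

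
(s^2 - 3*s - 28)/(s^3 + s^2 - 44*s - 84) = (s + 4)/(s^2 + 8*s + 12)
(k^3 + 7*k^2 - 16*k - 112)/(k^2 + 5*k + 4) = (k^2 + 3*k - 28)/(k + 1)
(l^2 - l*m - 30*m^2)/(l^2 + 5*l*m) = (l - 6*m)/l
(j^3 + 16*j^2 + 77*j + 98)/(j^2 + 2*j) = j + 14 + 49/j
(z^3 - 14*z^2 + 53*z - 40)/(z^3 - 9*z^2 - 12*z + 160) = (z - 1)/(z + 4)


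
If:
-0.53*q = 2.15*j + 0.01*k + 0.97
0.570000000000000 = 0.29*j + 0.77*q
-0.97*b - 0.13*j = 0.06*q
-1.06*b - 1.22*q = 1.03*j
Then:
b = 0.16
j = -1.89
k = 231.58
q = 1.45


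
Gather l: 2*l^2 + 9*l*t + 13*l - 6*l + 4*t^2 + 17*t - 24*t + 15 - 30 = 2*l^2 + l*(9*t + 7) + 4*t^2 - 7*t - 15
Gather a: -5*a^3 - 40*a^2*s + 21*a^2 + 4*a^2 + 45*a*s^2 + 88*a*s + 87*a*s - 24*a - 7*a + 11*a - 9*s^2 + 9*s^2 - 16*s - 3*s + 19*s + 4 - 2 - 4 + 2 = -5*a^3 + a^2*(25 - 40*s) + a*(45*s^2 + 175*s - 20)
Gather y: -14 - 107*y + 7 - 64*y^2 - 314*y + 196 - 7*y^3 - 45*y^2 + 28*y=-7*y^3 - 109*y^2 - 393*y + 189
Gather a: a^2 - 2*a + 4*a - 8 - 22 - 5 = a^2 + 2*a - 35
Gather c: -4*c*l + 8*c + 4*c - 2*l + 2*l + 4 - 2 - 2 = c*(12 - 4*l)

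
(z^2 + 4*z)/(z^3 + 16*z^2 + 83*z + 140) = z/(z^2 + 12*z + 35)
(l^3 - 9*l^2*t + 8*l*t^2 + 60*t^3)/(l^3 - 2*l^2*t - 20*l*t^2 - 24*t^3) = (l - 5*t)/(l + 2*t)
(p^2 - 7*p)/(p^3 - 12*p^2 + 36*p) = (p - 7)/(p^2 - 12*p + 36)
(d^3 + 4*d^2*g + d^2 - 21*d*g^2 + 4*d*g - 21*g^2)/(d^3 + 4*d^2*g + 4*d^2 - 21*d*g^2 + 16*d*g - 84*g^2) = (d + 1)/(d + 4)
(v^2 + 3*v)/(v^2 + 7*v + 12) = v/(v + 4)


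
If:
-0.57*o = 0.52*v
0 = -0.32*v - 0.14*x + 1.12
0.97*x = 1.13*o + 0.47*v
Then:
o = -4.27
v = 4.69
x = -2.71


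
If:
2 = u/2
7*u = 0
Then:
No Solution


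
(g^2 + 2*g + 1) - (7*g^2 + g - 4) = -6*g^2 + g + 5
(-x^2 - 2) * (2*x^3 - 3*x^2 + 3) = -2*x^5 + 3*x^4 - 4*x^3 + 3*x^2 - 6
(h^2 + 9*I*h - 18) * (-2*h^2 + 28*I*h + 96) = -2*h^4 + 10*I*h^3 - 120*h^2 + 360*I*h - 1728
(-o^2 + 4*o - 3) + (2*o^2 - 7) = o^2 + 4*o - 10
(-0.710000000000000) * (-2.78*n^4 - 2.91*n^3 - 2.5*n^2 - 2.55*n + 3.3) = 1.9738*n^4 + 2.0661*n^3 + 1.775*n^2 + 1.8105*n - 2.343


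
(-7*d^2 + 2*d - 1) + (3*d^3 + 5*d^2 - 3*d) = 3*d^3 - 2*d^2 - d - 1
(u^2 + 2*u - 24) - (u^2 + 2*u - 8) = -16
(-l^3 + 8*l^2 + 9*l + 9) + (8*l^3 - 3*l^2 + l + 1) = 7*l^3 + 5*l^2 + 10*l + 10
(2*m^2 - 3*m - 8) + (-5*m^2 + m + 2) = -3*m^2 - 2*m - 6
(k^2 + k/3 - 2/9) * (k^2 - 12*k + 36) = k^4 - 35*k^3/3 + 286*k^2/9 + 44*k/3 - 8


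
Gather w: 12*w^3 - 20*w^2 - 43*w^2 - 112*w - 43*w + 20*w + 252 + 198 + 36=12*w^3 - 63*w^2 - 135*w + 486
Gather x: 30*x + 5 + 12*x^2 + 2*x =12*x^2 + 32*x + 5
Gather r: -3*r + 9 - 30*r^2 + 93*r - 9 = -30*r^2 + 90*r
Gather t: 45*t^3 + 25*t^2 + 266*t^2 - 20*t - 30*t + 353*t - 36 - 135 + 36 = 45*t^3 + 291*t^2 + 303*t - 135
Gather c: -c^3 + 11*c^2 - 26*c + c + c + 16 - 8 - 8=-c^3 + 11*c^2 - 24*c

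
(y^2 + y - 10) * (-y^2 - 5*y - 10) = -y^4 - 6*y^3 - 5*y^2 + 40*y + 100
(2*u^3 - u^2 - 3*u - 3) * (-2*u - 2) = -4*u^4 - 2*u^3 + 8*u^2 + 12*u + 6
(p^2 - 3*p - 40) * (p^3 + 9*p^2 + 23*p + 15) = p^5 + 6*p^4 - 44*p^3 - 414*p^2 - 965*p - 600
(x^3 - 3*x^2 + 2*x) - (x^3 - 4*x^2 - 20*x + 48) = x^2 + 22*x - 48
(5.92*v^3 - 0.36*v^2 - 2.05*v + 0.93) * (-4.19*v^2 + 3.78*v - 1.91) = -24.8048*v^5 + 23.886*v^4 - 4.0785*v^3 - 10.9581*v^2 + 7.4309*v - 1.7763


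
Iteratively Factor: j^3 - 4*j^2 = (j)*(j^2 - 4*j) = j^2*(j - 4)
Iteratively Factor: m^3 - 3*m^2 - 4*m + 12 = (m - 2)*(m^2 - m - 6) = (m - 2)*(m + 2)*(m - 3)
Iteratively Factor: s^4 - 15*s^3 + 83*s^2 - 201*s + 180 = (s - 4)*(s^3 - 11*s^2 + 39*s - 45) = (s - 4)*(s - 3)*(s^2 - 8*s + 15) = (s - 4)*(s - 3)^2*(s - 5)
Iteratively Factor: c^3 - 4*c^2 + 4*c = (c - 2)*(c^2 - 2*c) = (c - 2)^2*(c)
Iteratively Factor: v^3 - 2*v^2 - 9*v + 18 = (v + 3)*(v^2 - 5*v + 6) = (v - 3)*(v + 3)*(v - 2)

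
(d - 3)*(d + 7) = d^2 + 4*d - 21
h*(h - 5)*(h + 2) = h^3 - 3*h^2 - 10*h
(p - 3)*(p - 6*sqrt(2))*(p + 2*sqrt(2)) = p^3 - 4*sqrt(2)*p^2 - 3*p^2 - 24*p + 12*sqrt(2)*p + 72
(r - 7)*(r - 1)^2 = r^3 - 9*r^2 + 15*r - 7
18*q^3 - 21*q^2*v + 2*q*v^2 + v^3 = (-3*q + v)*(-q + v)*(6*q + v)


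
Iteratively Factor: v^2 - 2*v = (v)*(v - 2)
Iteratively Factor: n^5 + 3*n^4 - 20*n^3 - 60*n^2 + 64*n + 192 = (n + 3)*(n^4 - 20*n^2 + 64) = (n + 3)*(n + 4)*(n^3 - 4*n^2 - 4*n + 16) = (n + 2)*(n + 3)*(n + 4)*(n^2 - 6*n + 8) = (n - 4)*(n + 2)*(n + 3)*(n + 4)*(n - 2)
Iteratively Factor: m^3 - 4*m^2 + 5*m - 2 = (m - 1)*(m^2 - 3*m + 2) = (m - 2)*(m - 1)*(m - 1)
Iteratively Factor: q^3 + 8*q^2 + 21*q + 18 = (q + 3)*(q^2 + 5*q + 6) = (q + 3)^2*(q + 2)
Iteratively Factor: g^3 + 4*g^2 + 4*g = (g)*(g^2 + 4*g + 4) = g*(g + 2)*(g + 2)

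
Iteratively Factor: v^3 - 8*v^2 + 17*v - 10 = (v - 5)*(v^2 - 3*v + 2) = (v - 5)*(v - 2)*(v - 1)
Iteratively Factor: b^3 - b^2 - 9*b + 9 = (b - 3)*(b^2 + 2*b - 3) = (b - 3)*(b - 1)*(b + 3)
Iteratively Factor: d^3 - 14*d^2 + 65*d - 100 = (d - 5)*(d^2 - 9*d + 20) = (d - 5)*(d - 4)*(d - 5)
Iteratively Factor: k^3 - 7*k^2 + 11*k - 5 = (k - 1)*(k^2 - 6*k + 5) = (k - 5)*(k - 1)*(k - 1)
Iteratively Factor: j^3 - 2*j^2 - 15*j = (j)*(j^2 - 2*j - 15) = j*(j + 3)*(j - 5)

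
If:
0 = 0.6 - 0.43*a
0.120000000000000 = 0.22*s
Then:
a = 1.40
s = 0.55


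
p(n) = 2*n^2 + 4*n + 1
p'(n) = 4*n + 4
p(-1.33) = -0.78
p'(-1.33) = -1.32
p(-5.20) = 34.28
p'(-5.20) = -16.80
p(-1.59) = -0.30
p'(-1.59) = -2.36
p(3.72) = 43.56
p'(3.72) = 18.88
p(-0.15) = 0.44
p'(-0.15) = 3.40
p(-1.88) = 0.55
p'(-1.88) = -3.52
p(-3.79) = 14.57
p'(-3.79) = -11.16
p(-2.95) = 6.60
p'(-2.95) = -7.80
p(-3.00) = 7.00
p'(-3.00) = -8.00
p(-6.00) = 49.00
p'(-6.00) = -20.00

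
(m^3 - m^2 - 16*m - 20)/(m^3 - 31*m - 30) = (-m^3 + m^2 + 16*m + 20)/(-m^3 + 31*m + 30)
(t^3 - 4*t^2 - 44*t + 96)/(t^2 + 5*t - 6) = (t^2 - 10*t + 16)/(t - 1)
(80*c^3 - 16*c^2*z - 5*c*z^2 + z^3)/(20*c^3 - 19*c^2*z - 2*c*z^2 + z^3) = (-4*c + z)/(-c + z)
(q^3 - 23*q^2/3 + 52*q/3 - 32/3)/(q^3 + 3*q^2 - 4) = (3*q^2 - 20*q + 32)/(3*(q^2 + 4*q + 4))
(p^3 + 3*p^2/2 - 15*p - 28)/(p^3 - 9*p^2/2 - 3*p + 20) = (2*p + 7)/(2*p - 5)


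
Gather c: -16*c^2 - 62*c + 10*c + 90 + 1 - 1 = -16*c^2 - 52*c + 90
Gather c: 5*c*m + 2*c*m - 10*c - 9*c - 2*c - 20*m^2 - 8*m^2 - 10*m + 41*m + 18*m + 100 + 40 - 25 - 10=c*(7*m - 21) - 28*m^2 + 49*m + 105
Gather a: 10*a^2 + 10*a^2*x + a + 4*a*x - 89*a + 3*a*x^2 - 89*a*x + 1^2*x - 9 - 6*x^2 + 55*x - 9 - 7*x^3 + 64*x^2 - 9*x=a^2*(10*x + 10) + a*(3*x^2 - 85*x - 88) - 7*x^3 + 58*x^2 + 47*x - 18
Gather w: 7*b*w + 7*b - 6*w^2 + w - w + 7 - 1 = 7*b*w + 7*b - 6*w^2 + 6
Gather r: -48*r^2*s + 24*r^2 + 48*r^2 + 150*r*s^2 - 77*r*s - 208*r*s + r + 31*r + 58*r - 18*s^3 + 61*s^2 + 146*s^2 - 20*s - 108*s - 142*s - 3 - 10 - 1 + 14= r^2*(72 - 48*s) + r*(150*s^2 - 285*s + 90) - 18*s^3 + 207*s^2 - 270*s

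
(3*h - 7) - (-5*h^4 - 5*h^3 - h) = 5*h^4 + 5*h^3 + 4*h - 7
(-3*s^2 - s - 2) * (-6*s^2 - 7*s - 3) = 18*s^4 + 27*s^3 + 28*s^2 + 17*s + 6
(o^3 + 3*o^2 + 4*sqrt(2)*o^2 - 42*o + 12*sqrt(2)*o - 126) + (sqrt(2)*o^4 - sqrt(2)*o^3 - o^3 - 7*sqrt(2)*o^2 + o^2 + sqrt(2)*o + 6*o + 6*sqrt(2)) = sqrt(2)*o^4 - sqrt(2)*o^3 - 3*sqrt(2)*o^2 + 4*o^2 - 36*o + 13*sqrt(2)*o - 126 + 6*sqrt(2)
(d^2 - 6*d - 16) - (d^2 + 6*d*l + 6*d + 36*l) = -6*d*l - 12*d - 36*l - 16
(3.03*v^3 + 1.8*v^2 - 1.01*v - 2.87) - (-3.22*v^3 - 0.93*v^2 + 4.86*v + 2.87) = 6.25*v^3 + 2.73*v^2 - 5.87*v - 5.74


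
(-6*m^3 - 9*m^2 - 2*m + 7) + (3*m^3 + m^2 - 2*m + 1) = -3*m^3 - 8*m^2 - 4*m + 8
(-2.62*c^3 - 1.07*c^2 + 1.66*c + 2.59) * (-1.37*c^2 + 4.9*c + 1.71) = 3.5894*c^5 - 11.3721*c^4 - 11.9974*c^3 + 2.756*c^2 + 15.5296*c + 4.4289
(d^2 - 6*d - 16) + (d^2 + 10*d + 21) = 2*d^2 + 4*d + 5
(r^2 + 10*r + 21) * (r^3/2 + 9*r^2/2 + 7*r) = r^5/2 + 19*r^4/2 + 125*r^3/2 + 329*r^2/2 + 147*r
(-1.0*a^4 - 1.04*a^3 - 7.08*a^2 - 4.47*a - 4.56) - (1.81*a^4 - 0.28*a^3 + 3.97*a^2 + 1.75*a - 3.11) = -2.81*a^4 - 0.76*a^3 - 11.05*a^2 - 6.22*a - 1.45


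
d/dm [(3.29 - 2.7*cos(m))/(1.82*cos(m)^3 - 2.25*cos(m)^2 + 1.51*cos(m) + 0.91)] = (-9.828*cos(m)^3 + 24.0384*cos(m)^2 - 14.805*cos(m) + 7.4249)*sin(m)/(3.3124*cos(m)^6 - 8.19*cos(m)^5 + 10.5589*cos(m)^4 - 3.4826*cos(m)^3 - 1.8149*cos(m)^2 + 2.7482*cos(m) + 0.8281)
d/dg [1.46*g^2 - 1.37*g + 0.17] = 2.92*g - 1.37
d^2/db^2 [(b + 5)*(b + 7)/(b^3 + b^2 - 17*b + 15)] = 2*(b^3 + 21*b^2 - 93*b + 103)/(b^6 - 12*b^5 + 57*b^4 - 136*b^3 + 171*b^2 - 108*b + 27)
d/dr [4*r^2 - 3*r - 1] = 8*r - 3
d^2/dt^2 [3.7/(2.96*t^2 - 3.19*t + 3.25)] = (-64.83584*t^2 + 69.87376*t + 3.7*(5.92*t - 3.19)*(11.84*t - 6.38) - 71.188)/(2.96*t^2 - 3.19*t + 3.25)^3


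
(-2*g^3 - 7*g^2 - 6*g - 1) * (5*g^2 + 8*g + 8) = -10*g^5 - 51*g^4 - 102*g^3 - 109*g^2 - 56*g - 8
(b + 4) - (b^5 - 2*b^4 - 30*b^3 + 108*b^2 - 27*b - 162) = -b^5 + 2*b^4 + 30*b^3 - 108*b^2 + 28*b + 166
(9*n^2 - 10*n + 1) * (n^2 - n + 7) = 9*n^4 - 19*n^3 + 74*n^2 - 71*n + 7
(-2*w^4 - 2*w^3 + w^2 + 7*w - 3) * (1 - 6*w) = 12*w^5 + 10*w^4 - 8*w^3 - 41*w^2 + 25*w - 3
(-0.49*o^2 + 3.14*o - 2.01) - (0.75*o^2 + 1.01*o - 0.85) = -1.24*o^2 + 2.13*o - 1.16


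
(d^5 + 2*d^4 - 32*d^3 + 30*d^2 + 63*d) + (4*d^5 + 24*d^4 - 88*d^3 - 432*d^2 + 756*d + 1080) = 5*d^5 + 26*d^4 - 120*d^3 - 402*d^2 + 819*d + 1080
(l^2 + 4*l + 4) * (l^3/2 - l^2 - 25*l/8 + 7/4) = l^5/2 + l^4 - 41*l^3/8 - 59*l^2/4 - 11*l/2 + 7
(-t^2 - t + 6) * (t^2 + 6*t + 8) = -t^4 - 7*t^3 - 8*t^2 + 28*t + 48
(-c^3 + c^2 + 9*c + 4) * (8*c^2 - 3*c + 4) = -8*c^5 + 11*c^4 + 65*c^3 + 9*c^2 + 24*c + 16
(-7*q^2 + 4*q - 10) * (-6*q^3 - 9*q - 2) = 42*q^5 - 24*q^4 + 123*q^3 - 22*q^2 + 82*q + 20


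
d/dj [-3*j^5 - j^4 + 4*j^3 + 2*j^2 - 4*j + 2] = -15*j^4 - 4*j^3 + 12*j^2 + 4*j - 4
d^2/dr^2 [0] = 0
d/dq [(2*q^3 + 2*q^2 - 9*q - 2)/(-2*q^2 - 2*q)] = (-q^4 - 2*q^3 - 11*q^2/2 - 2*q - 1)/(q^2*(q^2 + 2*q + 1))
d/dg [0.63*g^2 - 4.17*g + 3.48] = 1.26*g - 4.17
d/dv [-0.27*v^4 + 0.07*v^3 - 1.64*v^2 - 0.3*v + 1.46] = -1.08*v^3 + 0.21*v^2 - 3.28*v - 0.3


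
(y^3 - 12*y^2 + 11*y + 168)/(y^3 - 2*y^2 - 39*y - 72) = (y - 7)/(y + 3)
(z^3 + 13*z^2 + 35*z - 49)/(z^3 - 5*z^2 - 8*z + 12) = (z^2 + 14*z + 49)/(z^2 - 4*z - 12)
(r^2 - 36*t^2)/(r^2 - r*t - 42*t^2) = (r - 6*t)/(r - 7*t)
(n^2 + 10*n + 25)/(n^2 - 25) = (n + 5)/(n - 5)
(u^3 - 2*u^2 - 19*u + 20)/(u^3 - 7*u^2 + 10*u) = (u^2 + 3*u - 4)/(u*(u - 2))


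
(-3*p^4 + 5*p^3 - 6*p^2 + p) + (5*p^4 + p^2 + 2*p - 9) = 2*p^4 + 5*p^3 - 5*p^2 + 3*p - 9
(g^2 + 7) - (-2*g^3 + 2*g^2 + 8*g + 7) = 2*g^3 - g^2 - 8*g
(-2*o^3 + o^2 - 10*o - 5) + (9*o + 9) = -2*o^3 + o^2 - o + 4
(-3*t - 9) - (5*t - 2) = -8*t - 7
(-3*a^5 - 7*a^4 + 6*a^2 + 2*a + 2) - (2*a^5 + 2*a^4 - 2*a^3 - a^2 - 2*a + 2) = -5*a^5 - 9*a^4 + 2*a^3 + 7*a^2 + 4*a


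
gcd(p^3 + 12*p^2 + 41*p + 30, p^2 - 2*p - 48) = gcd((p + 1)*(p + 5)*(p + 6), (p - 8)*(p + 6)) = p + 6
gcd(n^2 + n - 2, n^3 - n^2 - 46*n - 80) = n + 2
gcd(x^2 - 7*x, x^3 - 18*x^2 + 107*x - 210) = x - 7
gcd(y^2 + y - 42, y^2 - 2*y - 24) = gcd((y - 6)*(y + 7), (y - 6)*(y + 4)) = y - 6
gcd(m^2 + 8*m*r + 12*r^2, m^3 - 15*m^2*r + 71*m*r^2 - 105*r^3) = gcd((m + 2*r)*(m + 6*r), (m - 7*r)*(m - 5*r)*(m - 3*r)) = 1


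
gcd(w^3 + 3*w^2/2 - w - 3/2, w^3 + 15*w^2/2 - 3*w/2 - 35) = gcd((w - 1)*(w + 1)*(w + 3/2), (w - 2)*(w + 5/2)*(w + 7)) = 1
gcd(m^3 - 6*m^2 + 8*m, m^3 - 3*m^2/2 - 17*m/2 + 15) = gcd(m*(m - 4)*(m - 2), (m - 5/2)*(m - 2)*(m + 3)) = m - 2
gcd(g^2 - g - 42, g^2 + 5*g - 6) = g + 6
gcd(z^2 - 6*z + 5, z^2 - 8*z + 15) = z - 5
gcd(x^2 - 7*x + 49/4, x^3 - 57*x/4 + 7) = x - 7/2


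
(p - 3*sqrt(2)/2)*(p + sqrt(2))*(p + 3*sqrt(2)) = p^3 + 5*sqrt(2)*p^2/2 - 6*p - 9*sqrt(2)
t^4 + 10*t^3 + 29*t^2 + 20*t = t*(t + 1)*(t + 4)*(t + 5)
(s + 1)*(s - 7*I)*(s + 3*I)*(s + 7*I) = s^4 + s^3 + 3*I*s^3 + 49*s^2 + 3*I*s^2 + 49*s + 147*I*s + 147*I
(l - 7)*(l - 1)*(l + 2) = l^3 - 6*l^2 - 9*l + 14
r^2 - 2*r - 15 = (r - 5)*(r + 3)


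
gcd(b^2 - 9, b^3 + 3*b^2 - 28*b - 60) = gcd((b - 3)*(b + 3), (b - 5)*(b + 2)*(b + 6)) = 1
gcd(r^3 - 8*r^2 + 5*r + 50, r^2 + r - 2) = r + 2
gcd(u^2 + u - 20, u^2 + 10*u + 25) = u + 5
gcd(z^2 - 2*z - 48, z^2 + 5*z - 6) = z + 6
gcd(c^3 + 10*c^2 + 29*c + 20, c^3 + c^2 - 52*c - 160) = c^2 + 9*c + 20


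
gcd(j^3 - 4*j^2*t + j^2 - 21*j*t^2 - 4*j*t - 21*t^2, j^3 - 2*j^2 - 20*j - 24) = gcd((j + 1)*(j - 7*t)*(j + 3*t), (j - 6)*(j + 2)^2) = 1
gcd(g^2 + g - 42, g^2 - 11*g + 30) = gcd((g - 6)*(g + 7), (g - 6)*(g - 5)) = g - 6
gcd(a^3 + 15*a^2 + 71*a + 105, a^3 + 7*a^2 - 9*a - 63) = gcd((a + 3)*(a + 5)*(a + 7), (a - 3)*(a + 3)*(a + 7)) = a^2 + 10*a + 21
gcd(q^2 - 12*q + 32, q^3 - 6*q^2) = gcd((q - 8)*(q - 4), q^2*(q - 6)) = 1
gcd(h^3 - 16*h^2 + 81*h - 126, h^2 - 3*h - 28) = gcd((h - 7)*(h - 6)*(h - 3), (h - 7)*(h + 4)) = h - 7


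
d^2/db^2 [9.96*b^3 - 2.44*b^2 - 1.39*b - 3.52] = 59.76*b - 4.88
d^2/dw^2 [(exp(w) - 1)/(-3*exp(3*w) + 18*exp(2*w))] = (-4*exp(3*w) + 27*exp(2*w) - 102*exp(w) + 144)*exp(-2*w)/(3*(exp(3*w) - 18*exp(2*w) + 108*exp(w) - 216))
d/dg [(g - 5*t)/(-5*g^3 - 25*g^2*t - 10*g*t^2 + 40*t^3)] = (-g^3 - 5*g^2*t - 2*g*t^2 + 8*t^3 + (g - 5*t)*(3*g^2 + 10*g*t + 2*t^2))/(5*(g^3 + 5*g^2*t + 2*g*t^2 - 8*t^3)^2)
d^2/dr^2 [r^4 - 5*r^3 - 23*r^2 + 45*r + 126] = 12*r^2 - 30*r - 46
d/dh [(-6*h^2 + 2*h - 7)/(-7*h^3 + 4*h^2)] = (-42*h^3 + 28*h^2 - 155*h + 56)/(h^3*(49*h^2 - 56*h + 16))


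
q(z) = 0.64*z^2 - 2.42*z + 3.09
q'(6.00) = 5.26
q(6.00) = 11.61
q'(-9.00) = -13.94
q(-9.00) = 76.71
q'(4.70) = 3.60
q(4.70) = 5.85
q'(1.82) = -0.09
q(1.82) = 0.81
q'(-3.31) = -6.66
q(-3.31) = 18.11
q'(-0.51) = -3.07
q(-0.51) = 4.49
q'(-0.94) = -3.62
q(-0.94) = 5.93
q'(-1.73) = -4.63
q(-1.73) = 9.19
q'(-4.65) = -8.37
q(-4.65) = 28.18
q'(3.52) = 2.09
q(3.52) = 2.50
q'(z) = 1.28*z - 2.42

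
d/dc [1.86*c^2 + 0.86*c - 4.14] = 3.72*c + 0.86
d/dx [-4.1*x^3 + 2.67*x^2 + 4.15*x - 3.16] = -12.3*x^2 + 5.34*x + 4.15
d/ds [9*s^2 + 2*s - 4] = 18*s + 2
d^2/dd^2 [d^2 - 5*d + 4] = 2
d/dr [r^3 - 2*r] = 3*r^2 - 2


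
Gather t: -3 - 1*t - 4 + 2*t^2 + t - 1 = 2*t^2 - 8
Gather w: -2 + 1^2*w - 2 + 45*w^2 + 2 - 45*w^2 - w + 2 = 0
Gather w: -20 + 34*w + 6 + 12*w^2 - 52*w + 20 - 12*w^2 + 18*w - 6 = 0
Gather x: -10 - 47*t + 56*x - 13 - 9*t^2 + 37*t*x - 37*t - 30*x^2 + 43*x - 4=-9*t^2 - 84*t - 30*x^2 + x*(37*t + 99) - 27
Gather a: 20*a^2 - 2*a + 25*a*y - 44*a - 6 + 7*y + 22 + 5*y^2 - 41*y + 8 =20*a^2 + a*(25*y - 46) + 5*y^2 - 34*y + 24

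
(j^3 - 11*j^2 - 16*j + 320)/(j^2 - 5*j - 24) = (j^2 - 3*j - 40)/(j + 3)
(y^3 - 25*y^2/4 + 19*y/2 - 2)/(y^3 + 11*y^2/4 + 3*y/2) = (4*y^3 - 25*y^2 + 38*y - 8)/(y*(4*y^2 + 11*y + 6))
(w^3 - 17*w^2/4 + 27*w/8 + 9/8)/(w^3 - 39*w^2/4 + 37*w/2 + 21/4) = (w - 3/2)/(w - 7)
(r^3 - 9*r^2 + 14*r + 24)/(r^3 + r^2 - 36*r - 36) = (r - 4)/(r + 6)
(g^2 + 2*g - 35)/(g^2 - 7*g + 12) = (g^2 + 2*g - 35)/(g^2 - 7*g + 12)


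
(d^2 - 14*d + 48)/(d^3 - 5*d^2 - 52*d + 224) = (d - 6)/(d^2 + 3*d - 28)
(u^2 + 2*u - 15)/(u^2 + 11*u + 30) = (u - 3)/(u + 6)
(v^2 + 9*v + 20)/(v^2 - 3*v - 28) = (v + 5)/(v - 7)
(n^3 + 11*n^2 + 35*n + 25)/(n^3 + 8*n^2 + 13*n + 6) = (n^2 + 10*n + 25)/(n^2 + 7*n + 6)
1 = 1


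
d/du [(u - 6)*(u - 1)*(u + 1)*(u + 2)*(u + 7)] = 5*u^4 + 12*u^3 - 123*u^2 - 174*u + 40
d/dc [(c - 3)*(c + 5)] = 2*c + 2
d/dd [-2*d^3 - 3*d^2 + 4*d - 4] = -6*d^2 - 6*d + 4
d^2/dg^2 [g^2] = 2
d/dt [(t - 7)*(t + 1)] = 2*t - 6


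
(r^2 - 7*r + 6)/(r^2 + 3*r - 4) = (r - 6)/(r + 4)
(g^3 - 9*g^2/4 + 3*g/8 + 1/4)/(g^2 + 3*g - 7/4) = (4*g^2 - 7*g - 2)/(2*(2*g + 7))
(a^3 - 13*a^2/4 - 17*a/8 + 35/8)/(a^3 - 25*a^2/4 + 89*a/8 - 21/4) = (4*a^2 + a - 5)/(4*a^2 - 11*a + 6)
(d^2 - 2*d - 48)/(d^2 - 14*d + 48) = (d + 6)/(d - 6)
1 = 1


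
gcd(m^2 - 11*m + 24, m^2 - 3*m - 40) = m - 8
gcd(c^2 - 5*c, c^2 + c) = c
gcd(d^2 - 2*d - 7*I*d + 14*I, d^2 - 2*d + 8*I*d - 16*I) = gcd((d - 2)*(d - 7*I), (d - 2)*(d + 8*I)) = d - 2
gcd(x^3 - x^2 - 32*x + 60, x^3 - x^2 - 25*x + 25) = x - 5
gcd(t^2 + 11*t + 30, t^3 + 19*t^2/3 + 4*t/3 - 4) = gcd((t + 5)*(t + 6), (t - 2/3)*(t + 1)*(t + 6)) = t + 6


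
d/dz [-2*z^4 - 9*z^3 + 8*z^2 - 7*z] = -8*z^3 - 27*z^2 + 16*z - 7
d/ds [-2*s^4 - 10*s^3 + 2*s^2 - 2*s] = -8*s^3 - 30*s^2 + 4*s - 2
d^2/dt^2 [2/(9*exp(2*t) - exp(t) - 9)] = 2*((1 - 36*exp(t))*(-9*exp(2*t) + exp(t) + 9) - 2*(18*exp(t) - 1)^2*exp(t))*exp(t)/(-9*exp(2*t) + exp(t) + 9)^3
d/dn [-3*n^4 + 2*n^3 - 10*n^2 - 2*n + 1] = -12*n^3 + 6*n^2 - 20*n - 2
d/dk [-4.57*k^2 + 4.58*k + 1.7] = 4.58 - 9.14*k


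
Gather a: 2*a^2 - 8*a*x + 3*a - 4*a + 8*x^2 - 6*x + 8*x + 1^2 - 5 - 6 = 2*a^2 + a*(-8*x - 1) + 8*x^2 + 2*x - 10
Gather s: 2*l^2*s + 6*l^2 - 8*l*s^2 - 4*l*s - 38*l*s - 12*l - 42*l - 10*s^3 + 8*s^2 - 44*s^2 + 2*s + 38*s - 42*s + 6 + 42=6*l^2 - 54*l - 10*s^3 + s^2*(-8*l - 36) + s*(2*l^2 - 42*l - 2) + 48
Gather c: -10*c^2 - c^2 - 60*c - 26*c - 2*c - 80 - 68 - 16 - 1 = -11*c^2 - 88*c - 165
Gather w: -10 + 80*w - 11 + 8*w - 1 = 88*w - 22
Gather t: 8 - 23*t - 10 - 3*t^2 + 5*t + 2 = -3*t^2 - 18*t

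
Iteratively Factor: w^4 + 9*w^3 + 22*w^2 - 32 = (w + 2)*(w^3 + 7*w^2 + 8*w - 16) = (w - 1)*(w + 2)*(w^2 + 8*w + 16) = (w - 1)*(w + 2)*(w + 4)*(w + 4)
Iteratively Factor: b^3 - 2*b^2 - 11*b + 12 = (b - 1)*(b^2 - b - 12) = (b - 1)*(b + 3)*(b - 4)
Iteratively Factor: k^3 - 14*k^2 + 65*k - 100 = (k - 5)*(k^2 - 9*k + 20) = (k - 5)^2*(k - 4)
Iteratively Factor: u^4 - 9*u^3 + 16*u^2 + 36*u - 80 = (u - 4)*(u^3 - 5*u^2 - 4*u + 20) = (u - 4)*(u + 2)*(u^2 - 7*u + 10) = (u - 4)*(u - 2)*(u + 2)*(u - 5)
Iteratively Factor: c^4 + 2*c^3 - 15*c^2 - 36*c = (c)*(c^3 + 2*c^2 - 15*c - 36) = c*(c + 3)*(c^2 - c - 12) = c*(c + 3)^2*(c - 4)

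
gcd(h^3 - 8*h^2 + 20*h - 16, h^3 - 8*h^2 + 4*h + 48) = h - 4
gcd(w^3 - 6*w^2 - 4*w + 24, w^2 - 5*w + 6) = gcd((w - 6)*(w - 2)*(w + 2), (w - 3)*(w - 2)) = w - 2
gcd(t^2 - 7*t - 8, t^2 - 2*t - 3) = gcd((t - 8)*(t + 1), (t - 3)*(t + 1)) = t + 1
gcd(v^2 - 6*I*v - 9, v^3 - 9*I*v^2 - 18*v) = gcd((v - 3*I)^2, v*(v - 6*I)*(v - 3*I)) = v - 3*I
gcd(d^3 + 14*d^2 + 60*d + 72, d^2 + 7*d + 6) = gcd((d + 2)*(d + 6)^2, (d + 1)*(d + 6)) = d + 6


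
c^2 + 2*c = c*(c + 2)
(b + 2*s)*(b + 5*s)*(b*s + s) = b^3*s + 7*b^2*s^2 + b^2*s + 10*b*s^3 + 7*b*s^2 + 10*s^3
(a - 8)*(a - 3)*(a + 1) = a^3 - 10*a^2 + 13*a + 24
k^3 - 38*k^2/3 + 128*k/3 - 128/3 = (k - 8)*(k - 8/3)*(k - 2)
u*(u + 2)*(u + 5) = u^3 + 7*u^2 + 10*u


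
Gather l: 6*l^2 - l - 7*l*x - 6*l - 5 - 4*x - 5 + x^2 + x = 6*l^2 + l*(-7*x - 7) + x^2 - 3*x - 10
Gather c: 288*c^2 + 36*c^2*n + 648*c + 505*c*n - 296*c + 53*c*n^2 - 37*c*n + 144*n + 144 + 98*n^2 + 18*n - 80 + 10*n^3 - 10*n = c^2*(36*n + 288) + c*(53*n^2 + 468*n + 352) + 10*n^3 + 98*n^2 + 152*n + 64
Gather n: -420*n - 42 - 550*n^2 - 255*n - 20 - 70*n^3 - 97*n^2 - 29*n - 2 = -70*n^3 - 647*n^2 - 704*n - 64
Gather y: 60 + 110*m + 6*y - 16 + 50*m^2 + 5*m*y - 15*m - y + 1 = 50*m^2 + 95*m + y*(5*m + 5) + 45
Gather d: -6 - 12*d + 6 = -12*d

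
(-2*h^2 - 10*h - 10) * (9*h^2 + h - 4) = -18*h^4 - 92*h^3 - 92*h^2 + 30*h + 40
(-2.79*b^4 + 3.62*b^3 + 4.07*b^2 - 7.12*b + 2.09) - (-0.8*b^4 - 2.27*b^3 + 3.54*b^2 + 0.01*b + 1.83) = -1.99*b^4 + 5.89*b^3 + 0.53*b^2 - 7.13*b + 0.26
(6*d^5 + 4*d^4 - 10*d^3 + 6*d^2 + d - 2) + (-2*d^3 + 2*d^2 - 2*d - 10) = 6*d^5 + 4*d^4 - 12*d^3 + 8*d^2 - d - 12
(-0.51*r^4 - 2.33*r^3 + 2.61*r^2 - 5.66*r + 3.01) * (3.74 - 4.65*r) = 2.3715*r^5 + 8.9271*r^4 - 20.8507*r^3 + 36.0804*r^2 - 35.1649*r + 11.2574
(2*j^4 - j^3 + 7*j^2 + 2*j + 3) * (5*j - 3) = 10*j^5 - 11*j^4 + 38*j^3 - 11*j^2 + 9*j - 9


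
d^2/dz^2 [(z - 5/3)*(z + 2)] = 2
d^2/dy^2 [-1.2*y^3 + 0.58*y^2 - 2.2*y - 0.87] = 1.16 - 7.2*y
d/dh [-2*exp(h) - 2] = -2*exp(h)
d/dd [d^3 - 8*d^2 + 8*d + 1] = 3*d^2 - 16*d + 8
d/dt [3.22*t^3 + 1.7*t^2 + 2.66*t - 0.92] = 9.66*t^2 + 3.4*t + 2.66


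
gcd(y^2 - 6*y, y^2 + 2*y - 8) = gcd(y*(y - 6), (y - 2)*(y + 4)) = 1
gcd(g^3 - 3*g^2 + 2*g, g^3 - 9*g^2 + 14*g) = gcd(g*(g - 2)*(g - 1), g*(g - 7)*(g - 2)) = g^2 - 2*g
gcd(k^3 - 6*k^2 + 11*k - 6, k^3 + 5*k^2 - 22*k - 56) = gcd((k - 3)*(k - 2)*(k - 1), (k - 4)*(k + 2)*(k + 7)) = 1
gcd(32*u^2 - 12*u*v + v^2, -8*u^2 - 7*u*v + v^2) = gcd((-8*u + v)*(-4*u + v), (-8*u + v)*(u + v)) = 8*u - v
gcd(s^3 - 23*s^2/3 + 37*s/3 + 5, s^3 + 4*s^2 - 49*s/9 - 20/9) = s + 1/3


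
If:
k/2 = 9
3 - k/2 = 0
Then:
No Solution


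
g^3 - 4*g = g*(g - 2)*(g + 2)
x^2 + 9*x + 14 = (x + 2)*(x + 7)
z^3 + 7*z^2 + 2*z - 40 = (z - 2)*(z + 4)*(z + 5)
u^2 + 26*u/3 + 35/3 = (u + 5/3)*(u + 7)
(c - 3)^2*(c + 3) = c^3 - 3*c^2 - 9*c + 27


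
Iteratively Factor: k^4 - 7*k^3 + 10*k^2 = (k)*(k^3 - 7*k^2 + 10*k) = k*(k - 2)*(k^2 - 5*k) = k^2*(k - 2)*(k - 5)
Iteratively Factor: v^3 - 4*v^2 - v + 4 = (v + 1)*(v^2 - 5*v + 4) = (v - 4)*(v + 1)*(v - 1)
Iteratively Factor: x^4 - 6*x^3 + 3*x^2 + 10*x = (x + 1)*(x^3 - 7*x^2 + 10*x) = (x - 2)*(x + 1)*(x^2 - 5*x) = (x - 5)*(x - 2)*(x + 1)*(x)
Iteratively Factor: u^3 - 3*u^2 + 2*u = (u - 1)*(u^2 - 2*u) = u*(u - 1)*(u - 2)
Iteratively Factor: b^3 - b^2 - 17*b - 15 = (b - 5)*(b^2 + 4*b + 3) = (b - 5)*(b + 1)*(b + 3)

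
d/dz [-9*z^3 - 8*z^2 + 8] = z*(-27*z - 16)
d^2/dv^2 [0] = 0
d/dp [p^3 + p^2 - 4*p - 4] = 3*p^2 + 2*p - 4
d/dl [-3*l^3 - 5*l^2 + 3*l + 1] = -9*l^2 - 10*l + 3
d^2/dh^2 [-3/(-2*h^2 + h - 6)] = 6*(-4*h^2 + 2*h + (4*h - 1)^2 - 12)/(2*h^2 - h + 6)^3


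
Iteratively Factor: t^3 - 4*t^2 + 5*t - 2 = (t - 2)*(t^2 - 2*t + 1) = (t - 2)*(t - 1)*(t - 1)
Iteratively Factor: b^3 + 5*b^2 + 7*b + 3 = (b + 1)*(b^2 + 4*b + 3) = (b + 1)^2*(b + 3)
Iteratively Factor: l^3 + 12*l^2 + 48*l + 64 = (l + 4)*(l^2 + 8*l + 16) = (l + 4)^2*(l + 4)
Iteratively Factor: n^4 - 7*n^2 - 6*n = (n + 1)*(n^3 - n^2 - 6*n) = (n + 1)*(n + 2)*(n^2 - 3*n) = n*(n + 1)*(n + 2)*(n - 3)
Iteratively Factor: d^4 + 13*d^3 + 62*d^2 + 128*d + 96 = (d + 2)*(d^3 + 11*d^2 + 40*d + 48) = (d + 2)*(d + 4)*(d^2 + 7*d + 12) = (d + 2)*(d + 4)^2*(d + 3)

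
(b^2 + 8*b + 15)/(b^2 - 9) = (b + 5)/(b - 3)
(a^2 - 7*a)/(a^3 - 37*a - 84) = a/(a^2 + 7*a + 12)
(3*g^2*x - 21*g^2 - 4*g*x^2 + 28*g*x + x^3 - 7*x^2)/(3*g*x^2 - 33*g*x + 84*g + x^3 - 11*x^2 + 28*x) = (3*g^2 - 4*g*x + x^2)/(3*g*x - 12*g + x^2 - 4*x)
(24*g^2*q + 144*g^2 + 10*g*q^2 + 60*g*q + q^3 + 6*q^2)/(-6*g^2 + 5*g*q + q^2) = (4*g*q + 24*g + q^2 + 6*q)/(-g + q)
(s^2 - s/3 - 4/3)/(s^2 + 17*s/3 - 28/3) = (s + 1)/(s + 7)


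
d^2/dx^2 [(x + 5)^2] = 2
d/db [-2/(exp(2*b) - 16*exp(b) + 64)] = 4*(exp(b) - 8)*exp(b)/(exp(2*b) - 16*exp(b) + 64)^2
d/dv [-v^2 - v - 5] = -2*v - 1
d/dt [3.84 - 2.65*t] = -2.65000000000000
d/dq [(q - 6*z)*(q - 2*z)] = 2*q - 8*z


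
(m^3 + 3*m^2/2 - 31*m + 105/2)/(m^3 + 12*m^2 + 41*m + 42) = (2*m^2 - 11*m + 15)/(2*(m^2 + 5*m + 6))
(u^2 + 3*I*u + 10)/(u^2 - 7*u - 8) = (u^2 + 3*I*u + 10)/(u^2 - 7*u - 8)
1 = 1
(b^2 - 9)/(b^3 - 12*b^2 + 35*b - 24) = (b + 3)/(b^2 - 9*b + 8)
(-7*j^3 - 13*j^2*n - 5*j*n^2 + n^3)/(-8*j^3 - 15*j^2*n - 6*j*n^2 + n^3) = (7*j - n)/(8*j - n)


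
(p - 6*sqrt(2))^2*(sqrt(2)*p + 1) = sqrt(2)*p^3 - 23*p^2 + 60*sqrt(2)*p + 72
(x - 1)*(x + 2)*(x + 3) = x^3 + 4*x^2 + x - 6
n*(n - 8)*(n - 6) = n^3 - 14*n^2 + 48*n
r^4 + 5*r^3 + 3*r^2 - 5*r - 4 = (r - 1)*(r + 1)^2*(r + 4)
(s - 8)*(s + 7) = s^2 - s - 56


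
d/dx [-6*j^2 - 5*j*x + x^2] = -5*j + 2*x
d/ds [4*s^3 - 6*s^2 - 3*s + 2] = 12*s^2 - 12*s - 3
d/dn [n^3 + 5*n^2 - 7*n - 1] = 3*n^2 + 10*n - 7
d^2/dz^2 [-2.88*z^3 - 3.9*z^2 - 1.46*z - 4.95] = -17.28*z - 7.8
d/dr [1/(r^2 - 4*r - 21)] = 2*(2 - r)/(-r^2 + 4*r + 21)^2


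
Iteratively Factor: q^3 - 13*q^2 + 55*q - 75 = (q - 5)*(q^2 - 8*q + 15) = (q - 5)^2*(q - 3)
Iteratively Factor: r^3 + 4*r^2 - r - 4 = (r + 1)*(r^2 + 3*r - 4) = (r + 1)*(r + 4)*(r - 1)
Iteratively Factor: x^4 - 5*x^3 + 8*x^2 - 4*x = (x - 1)*(x^3 - 4*x^2 + 4*x) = x*(x - 1)*(x^2 - 4*x + 4) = x*(x - 2)*(x - 1)*(x - 2)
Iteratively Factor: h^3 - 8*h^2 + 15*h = (h - 3)*(h^2 - 5*h) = (h - 5)*(h - 3)*(h)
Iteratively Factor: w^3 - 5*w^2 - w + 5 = (w - 1)*(w^2 - 4*w - 5) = (w - 1)*(w + 1)*(w - 5)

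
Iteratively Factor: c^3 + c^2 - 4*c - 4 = (c + 1)*(c^2 - 4) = (c + 1)*(c + 2)*(c - 2)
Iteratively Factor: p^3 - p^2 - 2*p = (p)*(p^2 - p - 2) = p*(p + 1)*(p - 2)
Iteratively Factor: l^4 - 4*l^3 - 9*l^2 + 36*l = (l - 4)*(l^3 - 9*l) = (l - 4)*(l - 3)*(l^2 + 3*l) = (l - 4)*(l - 3)*(l + 3)*(l)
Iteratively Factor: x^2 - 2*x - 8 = (x - 4)*(x + 2)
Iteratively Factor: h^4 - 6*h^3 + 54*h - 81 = (h + 3)*(h^3 - 9*h^2 + 27*h - 27) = (h - 3)*(h + 3)*(h^2 - 6*h + 9) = (h - 3)^2*(h + 3)*(h - 3)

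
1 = 1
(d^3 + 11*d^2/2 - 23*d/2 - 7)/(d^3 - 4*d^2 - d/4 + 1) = 2*(d^2 + 5*d - 14)/(2*d^2 - 9*d + 4)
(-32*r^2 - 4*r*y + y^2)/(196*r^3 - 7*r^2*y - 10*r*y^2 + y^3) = (-8*r + y)/(49*r^2 - 14*r*y + y^2)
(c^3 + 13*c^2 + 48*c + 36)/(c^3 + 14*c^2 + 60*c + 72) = (c + 1)/(c + 2)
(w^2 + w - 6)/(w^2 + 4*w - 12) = (w + 3)/(w + 6)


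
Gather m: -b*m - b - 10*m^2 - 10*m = -b - 10*m^2 + m*(-b - 10)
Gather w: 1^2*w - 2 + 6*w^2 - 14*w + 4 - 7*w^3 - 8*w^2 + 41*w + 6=-7*w^3 - 2*w^2 + 28*w + 8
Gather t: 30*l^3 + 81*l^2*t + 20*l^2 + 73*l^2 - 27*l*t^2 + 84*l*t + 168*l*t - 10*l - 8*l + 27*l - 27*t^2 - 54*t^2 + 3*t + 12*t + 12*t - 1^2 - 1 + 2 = 30*l^3 + 93*l^2 + 9*l + t^2*(-27*l - 81) + t*(81*l^2 + 252*l + 27)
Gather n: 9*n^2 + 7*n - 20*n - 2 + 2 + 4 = 9*n^2 - 13*n + 4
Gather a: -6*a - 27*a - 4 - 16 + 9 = -33*a - 11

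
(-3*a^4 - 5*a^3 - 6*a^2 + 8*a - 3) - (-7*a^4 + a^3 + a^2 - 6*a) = 4*a^4 - 6*a^3 - 7*a^2 + 14*a - 3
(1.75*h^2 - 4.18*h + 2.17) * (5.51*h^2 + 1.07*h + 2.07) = 9.6425*h^4 - 21.1593*h^3 + 11.1066*h^2 - 6.3307*h + 4.4919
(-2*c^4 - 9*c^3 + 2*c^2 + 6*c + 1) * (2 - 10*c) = 20*c^5 + 86*c^4 - 38*c^3 - 56*c^2 + 2*c + 2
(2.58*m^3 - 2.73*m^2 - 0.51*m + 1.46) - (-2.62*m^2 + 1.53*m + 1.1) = 2.58*m^3 - 0.11*m^2 - 2.04*m + 0.36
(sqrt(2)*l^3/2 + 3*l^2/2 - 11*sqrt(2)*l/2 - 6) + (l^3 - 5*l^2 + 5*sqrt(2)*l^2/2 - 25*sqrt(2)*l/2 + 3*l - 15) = sqrt(2)*l^3/2 + l^3 - 7*l^2/2 + 5*sqrt(2)*l^2/2 - 18*sqrt(2)*l + 3*l - 21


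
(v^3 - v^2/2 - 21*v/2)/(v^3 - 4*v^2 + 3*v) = (2*v^2 - v - 21)/(2*(v^2 - 4*v + 3))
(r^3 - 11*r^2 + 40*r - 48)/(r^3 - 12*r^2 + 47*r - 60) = (r - 4)/(r - 5)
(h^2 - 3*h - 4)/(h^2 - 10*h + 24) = (h + 1)/(h - 6)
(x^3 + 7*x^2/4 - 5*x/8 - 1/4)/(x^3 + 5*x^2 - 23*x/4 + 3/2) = (4*x^2 + 9*x + 2)/(2*(2*x^2 + 11*x - 6))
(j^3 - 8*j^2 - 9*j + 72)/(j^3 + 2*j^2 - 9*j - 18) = (j - 8)/(j + 2)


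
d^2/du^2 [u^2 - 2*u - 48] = 2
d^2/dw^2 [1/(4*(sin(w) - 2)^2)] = (-sin(w) + cos(2*w)/2 + 1)/(sin(w) - 2)^4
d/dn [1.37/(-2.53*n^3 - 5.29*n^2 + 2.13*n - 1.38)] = (10.3983*n^2 + 14.4946*n - 2.9181)/(2.53*n^3 + 5.29*n^2 - 2.13*n + 1.38)^2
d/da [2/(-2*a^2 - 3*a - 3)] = 2*(4*a + 3)/(2*a^2 + 3*a + 3)^2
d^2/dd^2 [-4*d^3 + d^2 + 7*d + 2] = 2 - 24*d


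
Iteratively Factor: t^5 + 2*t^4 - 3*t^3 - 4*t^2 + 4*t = (t - 1)*(t^4 + 3*t^3 - 4*t) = (t - 1)*(t + 2)*(t^3 + t^2 - 2*t) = t*(t - 1)*(t + 2)*(t^2 + t - 2) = t*(t - 1)*(t + 2)^2*(t - 1)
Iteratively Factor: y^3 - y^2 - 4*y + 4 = (y - 2)*(y^2 + y - 2) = (y - 2)*(y + 2)*(y - 1)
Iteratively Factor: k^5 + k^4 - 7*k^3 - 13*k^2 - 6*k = (k)*(k^4 + k^3 - 7*k^2 - 13*k - 6) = k*(k + 2)*(k^3 - k^2 - 5*k - 3) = k*(k + 1)*(k + 2)*(k^2 - 2*k - 3) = k*(k + 1)^2*(k + 2)*(k - 3)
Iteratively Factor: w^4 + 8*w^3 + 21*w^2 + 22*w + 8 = (w + 1)*(w^3 + 7*w^2 + 14*w + 8) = (w + 1)*(w + 4)*(w^2 + 3*w + 2) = (w + 1)*(w + 2)*(w + 4)*(w + 1)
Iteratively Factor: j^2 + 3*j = (j + 3)*(j)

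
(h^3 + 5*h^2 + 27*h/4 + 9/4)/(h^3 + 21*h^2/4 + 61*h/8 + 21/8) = 2*(2*h + 3)/(4*h + 7)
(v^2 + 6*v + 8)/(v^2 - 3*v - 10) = (v + 4)/(v - 5)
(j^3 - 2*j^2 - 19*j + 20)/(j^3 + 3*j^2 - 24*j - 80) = (j - 1)/(j + 4)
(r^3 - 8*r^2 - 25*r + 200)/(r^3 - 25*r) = (r - 8)/r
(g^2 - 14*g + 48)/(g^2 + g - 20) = (g^2 - 14*g + 48)/(g^2 + g - 20)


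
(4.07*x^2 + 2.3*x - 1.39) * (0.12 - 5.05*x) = -20.5535*x^3 - 11.1266*x^2 + 7.2955*x - 0.1668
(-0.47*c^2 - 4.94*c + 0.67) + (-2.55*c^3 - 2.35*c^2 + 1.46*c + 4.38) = -2.55*c^3 - 2.82*c^2 - 3.48*c + 5.05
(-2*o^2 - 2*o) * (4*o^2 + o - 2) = -8*o^4 - 10*o^3 + 2*o^2 + 4*o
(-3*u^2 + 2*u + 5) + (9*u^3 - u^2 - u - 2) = 9*u^3 - 4*u^2 + u + 3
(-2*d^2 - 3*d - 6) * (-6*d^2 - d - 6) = 12*d^4 + 20*d^3 + 51*d^2 + 24*d + 36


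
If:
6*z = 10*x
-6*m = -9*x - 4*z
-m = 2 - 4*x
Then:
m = 94/25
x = 36/25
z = 12/5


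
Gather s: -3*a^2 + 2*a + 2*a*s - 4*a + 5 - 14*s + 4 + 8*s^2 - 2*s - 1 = -3*a^2 - 2*a + 8*s^2 + s*(2*a - 16) + 8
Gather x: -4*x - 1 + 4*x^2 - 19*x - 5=4*x^2 - 23*x - 6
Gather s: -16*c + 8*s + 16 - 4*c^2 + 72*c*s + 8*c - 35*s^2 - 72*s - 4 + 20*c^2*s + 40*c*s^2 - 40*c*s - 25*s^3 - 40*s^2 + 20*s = -4*c^2 - 8*c - 25*s^3 + s^2*(40*c - 75) + s*(20*c^2 + 32*c - 44) + 12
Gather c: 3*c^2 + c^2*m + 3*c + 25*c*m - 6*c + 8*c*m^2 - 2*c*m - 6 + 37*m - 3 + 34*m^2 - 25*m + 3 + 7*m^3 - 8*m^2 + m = c^2*(m + 3) + c*(8*m^2 + 23*m - 3) + 7*m^3 + 26*m^2 + 13*m - 6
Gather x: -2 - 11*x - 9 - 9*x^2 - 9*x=-9*x^2 - 20*x - 11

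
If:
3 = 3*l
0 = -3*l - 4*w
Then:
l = 1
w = -3/4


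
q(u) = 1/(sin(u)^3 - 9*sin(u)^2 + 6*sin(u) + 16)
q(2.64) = 0.06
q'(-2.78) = 0.07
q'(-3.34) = 0.01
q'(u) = (-3*sin(u)^2*cos(u) + 18*sin(u)*cos(u) - 6*cos(u))/(sin(u)^3 - 9*sin(u)^2 + 6*sin(u) + 16)^2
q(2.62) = 0.06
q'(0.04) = -0.02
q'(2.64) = -0.01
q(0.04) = 0.06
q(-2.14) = 0.25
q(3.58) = 0.09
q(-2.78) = 0.08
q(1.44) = 0.07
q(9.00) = 0.06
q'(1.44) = 0.01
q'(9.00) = 0.00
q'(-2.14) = 0.80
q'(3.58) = 0.09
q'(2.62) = -0.01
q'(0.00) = -0.02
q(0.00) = 0.06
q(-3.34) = 0.06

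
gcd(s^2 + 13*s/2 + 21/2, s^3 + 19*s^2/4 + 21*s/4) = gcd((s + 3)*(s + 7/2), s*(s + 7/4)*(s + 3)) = s + 3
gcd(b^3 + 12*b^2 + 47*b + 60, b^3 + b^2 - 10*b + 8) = b + 4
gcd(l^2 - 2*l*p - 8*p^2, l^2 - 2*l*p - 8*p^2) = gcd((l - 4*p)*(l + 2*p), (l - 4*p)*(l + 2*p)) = -l^2 + 2*l*p + 8*p^2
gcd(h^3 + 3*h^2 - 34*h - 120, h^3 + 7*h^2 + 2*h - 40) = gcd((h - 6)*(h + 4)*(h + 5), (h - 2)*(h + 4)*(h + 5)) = h^2 + 9*h + 20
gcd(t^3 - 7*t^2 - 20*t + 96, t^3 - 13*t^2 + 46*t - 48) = t^2 - 11*t + 24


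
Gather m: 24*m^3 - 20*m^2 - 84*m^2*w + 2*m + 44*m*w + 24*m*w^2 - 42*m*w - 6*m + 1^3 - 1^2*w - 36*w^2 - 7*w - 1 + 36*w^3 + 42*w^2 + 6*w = 24*m^3 + m^2*(-84*w - 20) + m*(24*w^2 + 2*w - 4) + 36*w^3 + 6*w^2 - 2*w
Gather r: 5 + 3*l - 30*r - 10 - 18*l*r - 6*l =-3*l + r*(-18*l - 30) - 5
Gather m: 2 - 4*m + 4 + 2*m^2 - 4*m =2*m^2 - 8*m + 6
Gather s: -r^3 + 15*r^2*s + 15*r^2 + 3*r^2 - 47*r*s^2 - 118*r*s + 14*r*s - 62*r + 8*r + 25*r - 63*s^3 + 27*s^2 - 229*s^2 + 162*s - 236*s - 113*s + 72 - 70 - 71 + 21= -r^3 + 18*r^2 - 29*r - 63*s^3 + s^2*(-47*r - 202) + s*(15*r^2 - 104*r - 187) - 48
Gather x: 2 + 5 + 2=9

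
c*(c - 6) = c^2 - 6*c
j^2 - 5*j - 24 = (j - 8)*(j + 3)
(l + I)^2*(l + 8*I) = l^3 + 10*I*l^2 - 17*l - 8*I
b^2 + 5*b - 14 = (b - 2)*(b + 7)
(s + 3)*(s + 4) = s^2 + 7*s + 12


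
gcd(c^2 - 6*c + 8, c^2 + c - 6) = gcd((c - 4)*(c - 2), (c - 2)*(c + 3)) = c - 2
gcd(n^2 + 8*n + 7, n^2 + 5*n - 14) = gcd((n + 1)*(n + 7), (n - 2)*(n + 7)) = n + 7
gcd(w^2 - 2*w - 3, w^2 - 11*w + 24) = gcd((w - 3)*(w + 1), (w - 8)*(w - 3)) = w - 3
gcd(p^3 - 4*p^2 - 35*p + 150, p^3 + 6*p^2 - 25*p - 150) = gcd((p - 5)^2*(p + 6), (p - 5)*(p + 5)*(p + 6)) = p^2 + p - 30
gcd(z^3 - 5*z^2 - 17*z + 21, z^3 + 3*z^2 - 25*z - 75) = z + 3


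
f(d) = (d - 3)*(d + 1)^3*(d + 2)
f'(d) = (d - 3)*(d + 1)^3 + 3*(d - 3)*(d + 1)^2*(d + 2) + (d + 1)^3*(d + 2) = 5*d^4 + 8*d^3 - 18*d^2 - 40*d - 19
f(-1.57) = 0.36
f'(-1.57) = -1.15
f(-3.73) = -236.89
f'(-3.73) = 432.45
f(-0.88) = -0.01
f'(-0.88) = -0.19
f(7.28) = 22546.69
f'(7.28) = 15866.61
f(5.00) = 3024.00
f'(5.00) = 3456.00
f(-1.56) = 0.35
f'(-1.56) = -1.16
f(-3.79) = -263.96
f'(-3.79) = 470.16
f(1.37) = -73.12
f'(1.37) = -69.40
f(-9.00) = -43008.00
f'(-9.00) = 25856.00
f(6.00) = 8232.00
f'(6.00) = 7301.00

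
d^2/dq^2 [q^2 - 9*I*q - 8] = 2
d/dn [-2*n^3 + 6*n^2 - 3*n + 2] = -6*n^2 + 12*n - 3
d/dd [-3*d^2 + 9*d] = 9 - 6*d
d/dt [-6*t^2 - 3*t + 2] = -12*t - 3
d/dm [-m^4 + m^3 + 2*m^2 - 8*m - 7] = -4*m^3 + 3*m^2 + 4*m - 8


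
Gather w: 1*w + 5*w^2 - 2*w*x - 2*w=5*w^2 + w*(-2*x - 1)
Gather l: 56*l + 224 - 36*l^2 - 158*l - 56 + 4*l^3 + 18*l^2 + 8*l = 4*l^3 - 18*l^2 - 94*l + 168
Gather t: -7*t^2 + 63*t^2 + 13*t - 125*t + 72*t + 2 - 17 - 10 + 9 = 56*t^2 - 40*t - 16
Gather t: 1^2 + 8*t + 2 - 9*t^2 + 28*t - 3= -9*t^2 + 36*t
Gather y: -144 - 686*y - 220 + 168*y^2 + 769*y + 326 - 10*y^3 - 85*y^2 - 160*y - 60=-10*y^3 + 83*y^2 - 77*y - 98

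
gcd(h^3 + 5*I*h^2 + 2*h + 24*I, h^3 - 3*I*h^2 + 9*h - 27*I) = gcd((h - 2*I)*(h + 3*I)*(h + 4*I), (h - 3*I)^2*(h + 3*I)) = h + 3*I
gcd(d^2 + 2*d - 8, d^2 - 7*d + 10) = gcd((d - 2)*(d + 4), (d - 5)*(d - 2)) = d - 2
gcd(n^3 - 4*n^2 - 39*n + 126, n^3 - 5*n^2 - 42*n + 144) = n^2 + 3*n - 18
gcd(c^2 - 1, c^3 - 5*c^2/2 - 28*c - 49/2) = c + 1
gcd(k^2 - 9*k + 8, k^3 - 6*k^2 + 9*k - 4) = k - 1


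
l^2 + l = l*(l + 1)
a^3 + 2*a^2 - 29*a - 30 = (a - 5)*(a + 1)*(a + 6)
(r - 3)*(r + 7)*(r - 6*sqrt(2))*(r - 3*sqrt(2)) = r^4 - 9*sqrt(2)*r^3 + 4*r^3 - 36*sqrt(2)*r^2 + 15*r^2 + 144*r + 189*sqrt(2)*r - 756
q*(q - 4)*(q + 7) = q^3 + 3*q^2 - 28*q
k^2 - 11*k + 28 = (k - 7)*(k - 4)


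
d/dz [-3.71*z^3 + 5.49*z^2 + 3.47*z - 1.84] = -11.13*z^2 + 10.98*z + 3.47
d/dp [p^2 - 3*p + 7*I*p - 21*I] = 2*p - 3 + 7*I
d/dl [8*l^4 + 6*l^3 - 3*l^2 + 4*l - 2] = 32*l^3 + 18*l^2 - 6*l + 4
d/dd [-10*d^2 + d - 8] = 1 - 20*d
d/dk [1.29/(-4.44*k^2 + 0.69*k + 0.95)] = (11.4552*k - 0.8901)/(-4.44*k^2 + 0.69*k + 0.95)^2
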